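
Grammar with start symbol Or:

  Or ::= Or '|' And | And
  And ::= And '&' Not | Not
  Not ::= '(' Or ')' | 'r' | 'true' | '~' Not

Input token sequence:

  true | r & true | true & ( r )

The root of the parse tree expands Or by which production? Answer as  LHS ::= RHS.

Or ::= Or '|' And

[Or [Or [Or [And [Not true]]] | [And [And [Not r]] & [Not true]]] | [And [And [Not true]] & [Not ( [Or [And [Not r]]] )]]]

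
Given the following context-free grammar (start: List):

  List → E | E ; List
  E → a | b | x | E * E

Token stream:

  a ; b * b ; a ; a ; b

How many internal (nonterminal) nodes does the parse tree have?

[List [E a] ; [List [E [E b] * [E b]] ; [List [E a] ; [List [E a] ; [List [E b]]]]]]

12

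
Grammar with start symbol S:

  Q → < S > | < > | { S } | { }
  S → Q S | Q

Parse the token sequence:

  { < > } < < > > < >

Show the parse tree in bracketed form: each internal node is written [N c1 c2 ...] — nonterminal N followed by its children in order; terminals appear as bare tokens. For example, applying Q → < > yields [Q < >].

[S [Q { [S [Q < >]] }] [S [Q < [S [Q < >]] >] [S [Q < >]]]]

S
Q S
{ S } S
{ Q } S
{ < > } S
{ < > } Q S
{ < > } < S > S
{ < > } < Q > S
{ < > } < < > > S
{ < > } < < > > Q
{ < > } < < > > < >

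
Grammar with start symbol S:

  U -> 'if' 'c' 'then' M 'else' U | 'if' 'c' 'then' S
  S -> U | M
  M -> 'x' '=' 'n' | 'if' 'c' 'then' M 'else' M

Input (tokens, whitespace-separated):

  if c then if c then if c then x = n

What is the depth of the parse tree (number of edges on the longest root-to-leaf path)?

[S [U if c then [S [U if c then [S [U if c then [S [M x = n]]]]]]]]

8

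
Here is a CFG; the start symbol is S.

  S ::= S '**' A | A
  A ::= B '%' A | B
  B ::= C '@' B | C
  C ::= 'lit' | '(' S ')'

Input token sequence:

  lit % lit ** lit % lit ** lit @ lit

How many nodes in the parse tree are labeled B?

6

[S [S [S [A [B [C lit]] % [A [B [C lit]]]]] ** [A [B [C lit]] % [A [B [C lit]]]]] ** [A [B [C lit] @ [B [C lit]]]]]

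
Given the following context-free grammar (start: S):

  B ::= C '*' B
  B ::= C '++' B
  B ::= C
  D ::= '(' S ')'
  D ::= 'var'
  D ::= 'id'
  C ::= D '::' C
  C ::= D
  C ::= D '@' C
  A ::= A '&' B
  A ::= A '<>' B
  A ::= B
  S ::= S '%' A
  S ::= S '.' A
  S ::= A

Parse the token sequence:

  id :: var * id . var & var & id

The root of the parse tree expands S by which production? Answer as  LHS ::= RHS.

S ::= S '.' A

[S [S [A [B [C [D id] :: [C [D var]]] * [B [C [D id]]]]]] . [A [A [A [B [C [D var]]]] & [B [C [D var]]]] & [B [C [D id]]]]]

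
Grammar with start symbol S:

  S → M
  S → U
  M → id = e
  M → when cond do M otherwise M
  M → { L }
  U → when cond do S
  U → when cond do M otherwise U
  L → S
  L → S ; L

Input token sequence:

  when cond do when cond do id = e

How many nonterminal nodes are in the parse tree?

[S [U when cond do [S [U when cond do [S [M id = e]]]]]]

6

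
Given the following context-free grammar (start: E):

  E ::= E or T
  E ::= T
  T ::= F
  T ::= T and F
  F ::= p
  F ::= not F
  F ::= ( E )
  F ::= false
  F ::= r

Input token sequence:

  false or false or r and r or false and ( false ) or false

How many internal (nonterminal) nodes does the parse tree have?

[E [E [E [E [E [T [F false]]] or [T [F false]]] or [T [T [F r]] and [F r]]] or [T [T [F false]] and [F ( [E [T [F false]]] )]]] or [T [F false]]]

22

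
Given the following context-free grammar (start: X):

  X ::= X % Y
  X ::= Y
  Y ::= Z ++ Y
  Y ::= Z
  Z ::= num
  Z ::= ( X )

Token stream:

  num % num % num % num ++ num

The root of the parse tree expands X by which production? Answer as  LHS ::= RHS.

[X [X [X [X [Y [Z num]]] % [Y [Z num]]] % [Y [Z num]]] % [Y [Z num] ++ [Y [Z num]]]]

X ::= X % Y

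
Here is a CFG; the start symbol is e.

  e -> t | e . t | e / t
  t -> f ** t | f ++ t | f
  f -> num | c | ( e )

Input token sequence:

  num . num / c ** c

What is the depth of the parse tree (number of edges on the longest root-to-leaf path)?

5

[e [e [e [t [f num]]] . [t [f num]]] / [t [f c] ** [t [f c]]]]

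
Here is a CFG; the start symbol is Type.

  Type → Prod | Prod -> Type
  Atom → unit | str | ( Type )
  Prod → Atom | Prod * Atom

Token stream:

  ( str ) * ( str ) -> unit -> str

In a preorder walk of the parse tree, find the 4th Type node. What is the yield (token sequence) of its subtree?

unit -> str

[Type [Prod [Prod [Atom ( [Type [Prod [Atom str]]] )]] * [Atom ( [Type [Prod [Atom str]]] )]] -> [Type [Prod [Atom unit]] -> [Type [Prod [Atom str]]]]]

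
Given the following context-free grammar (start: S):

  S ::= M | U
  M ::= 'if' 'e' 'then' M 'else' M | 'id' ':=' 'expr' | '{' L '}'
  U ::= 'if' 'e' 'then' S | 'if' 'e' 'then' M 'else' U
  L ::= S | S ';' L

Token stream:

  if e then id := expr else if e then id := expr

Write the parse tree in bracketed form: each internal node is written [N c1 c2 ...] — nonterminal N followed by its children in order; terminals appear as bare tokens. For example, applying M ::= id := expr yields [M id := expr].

S
U
if e then M else U
if e then id := expr else U
if e then id := expr else if e then S
if e then id := expr else if e then M
if e then id := expr else if e then id := expr

[S [U if e then [M id := expr] else [U if e then [S [M id := expr]]]]]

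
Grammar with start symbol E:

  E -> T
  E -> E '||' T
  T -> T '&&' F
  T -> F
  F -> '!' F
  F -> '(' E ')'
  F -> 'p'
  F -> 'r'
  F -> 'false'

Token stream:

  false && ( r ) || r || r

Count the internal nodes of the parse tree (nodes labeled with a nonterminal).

14

[E [E [E [T [T [F false]] && [F ( [E [T [F r]]] )]]] || [T [F r]]] || [T [F r]]]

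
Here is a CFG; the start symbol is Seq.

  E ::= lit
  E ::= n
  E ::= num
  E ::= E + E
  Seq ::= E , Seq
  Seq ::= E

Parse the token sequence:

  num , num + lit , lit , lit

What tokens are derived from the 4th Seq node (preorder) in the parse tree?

lit

[Seq [E num] , [Seq [E [E num] + [E lit]] , [Seq [E lit] , [Seq [E lit]]]]]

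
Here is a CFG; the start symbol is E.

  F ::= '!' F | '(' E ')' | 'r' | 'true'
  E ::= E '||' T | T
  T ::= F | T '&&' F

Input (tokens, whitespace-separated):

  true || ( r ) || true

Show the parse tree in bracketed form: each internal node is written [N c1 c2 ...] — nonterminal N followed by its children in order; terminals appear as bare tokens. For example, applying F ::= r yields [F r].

[E [E [E [T [F true]]] || [T [F ( [E [T [F r]]] )]]] || [T [F true]]]

E
E || T
E || T || T
T || T || T
F || T || T
true || T || T
true || F || T
true || ( E ) || T
true || ( T ) || T
true || ( F ) || T
true || ( r ) || T
true || ( r ) || F
true || ( r ) || true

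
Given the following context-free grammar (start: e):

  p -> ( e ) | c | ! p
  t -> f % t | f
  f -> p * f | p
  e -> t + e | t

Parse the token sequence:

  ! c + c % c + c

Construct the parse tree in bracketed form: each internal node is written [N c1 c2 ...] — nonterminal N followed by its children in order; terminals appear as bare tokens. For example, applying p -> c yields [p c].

e
t + e
f + e
p + e
! p + e
! c + e
! c + t + e
! c + f % t + e
! c + p % t + e
! c + c % t + e
! c + c % f + e
! c + c % p + e
! c + c % c + e
! c + c % c + t
! c + c % c + f
! c + c % c + p
! c + c % c + c

[e [t [f [p ! [p c]]]] + [e [t [f [p c]] % [t [f [p c]]]] + [e [t [f [p c]]]]]]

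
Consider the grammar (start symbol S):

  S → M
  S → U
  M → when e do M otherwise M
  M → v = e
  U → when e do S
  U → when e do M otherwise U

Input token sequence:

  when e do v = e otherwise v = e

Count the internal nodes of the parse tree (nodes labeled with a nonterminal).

4

[S [M when e do [M v = e] otherwise [M v = e]]]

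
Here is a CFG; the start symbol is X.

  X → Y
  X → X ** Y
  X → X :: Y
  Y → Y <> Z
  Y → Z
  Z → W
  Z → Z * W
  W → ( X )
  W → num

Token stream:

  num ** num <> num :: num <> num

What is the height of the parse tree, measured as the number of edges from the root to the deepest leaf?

6

[X [X [X [Y [Z [W num]]]] ** [Y [Y [Z [W num]]] <> [Z [W num]]]] :: [Y [Y [Z [W num]]] <> [Z [W num]]]]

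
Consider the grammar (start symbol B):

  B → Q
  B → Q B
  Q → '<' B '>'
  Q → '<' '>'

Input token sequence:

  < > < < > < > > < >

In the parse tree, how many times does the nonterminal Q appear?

[B [Q < >] [B [Q < [B [Q < >] [B [Q < >]]] >] [B [Q < >]]]]

5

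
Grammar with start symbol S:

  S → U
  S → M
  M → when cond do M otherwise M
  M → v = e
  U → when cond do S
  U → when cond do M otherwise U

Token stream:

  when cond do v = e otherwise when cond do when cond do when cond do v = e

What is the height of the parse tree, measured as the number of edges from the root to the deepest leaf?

9

[S [U when cond do [M v = e] otherwise [U when cond do [S [U when cond do [S [U when cond do [S [M v = e]]]]]]]]]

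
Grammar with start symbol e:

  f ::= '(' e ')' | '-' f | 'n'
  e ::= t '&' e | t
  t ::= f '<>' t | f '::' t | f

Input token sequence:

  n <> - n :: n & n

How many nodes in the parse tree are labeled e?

[e [t [f n] <> [t [f - [f n]] :: [t [f n]]]] & [e [t [f n]]]]

2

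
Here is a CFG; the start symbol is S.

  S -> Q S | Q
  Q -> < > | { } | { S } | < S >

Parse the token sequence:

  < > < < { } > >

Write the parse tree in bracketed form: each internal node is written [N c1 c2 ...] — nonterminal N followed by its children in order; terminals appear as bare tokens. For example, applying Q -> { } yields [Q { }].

S
Q S
< > S
< > Q
< > < S >
< > < Q >
< > < < S > >
< > < < Q > >
< > < < { } > >

[S [Q < >] [S [Q < [S [Q < [S [Q { }]] >]] >]]]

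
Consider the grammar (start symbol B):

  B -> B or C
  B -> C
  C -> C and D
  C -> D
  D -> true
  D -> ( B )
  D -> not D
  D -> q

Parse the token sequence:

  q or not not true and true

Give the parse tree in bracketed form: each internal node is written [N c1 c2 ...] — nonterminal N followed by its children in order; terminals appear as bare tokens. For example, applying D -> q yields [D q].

B
B or C
C or C
D or C
q or C
q or C and D
q or D and D
q or not D and D
q or not not D and D
q or not not true and D
q or not not true and true

[B [B [C [D q]]] or [C [C [D not [D not [D true]]]] and [D true]]]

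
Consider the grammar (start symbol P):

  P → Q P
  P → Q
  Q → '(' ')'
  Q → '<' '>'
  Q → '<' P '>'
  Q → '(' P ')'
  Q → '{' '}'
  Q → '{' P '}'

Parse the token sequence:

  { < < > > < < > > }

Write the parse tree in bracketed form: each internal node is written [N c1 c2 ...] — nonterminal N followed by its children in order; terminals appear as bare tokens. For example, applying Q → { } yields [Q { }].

P
Q
{ P }
{ Q P }
{ < P > P }
{ < Q > P }
{ < < > > P }
{ < < > > Q }
{ < < > > < P > }
{ < < > > < Q > }
{ < < > > < < > > }

[P [Q { [P [Q < [P [Q < >]] >] [P [Q < [P [Q < >]] >]]] }]]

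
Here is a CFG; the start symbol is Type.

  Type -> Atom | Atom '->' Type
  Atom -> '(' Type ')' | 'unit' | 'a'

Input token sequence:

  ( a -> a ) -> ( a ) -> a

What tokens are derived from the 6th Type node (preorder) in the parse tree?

[Type [Atom ( [Type [Atom a] -> [Type [Atom a]]] )] -> [Type [Atom ( [Type [Atom a]] )] -> [Type [Atom a]]]]

a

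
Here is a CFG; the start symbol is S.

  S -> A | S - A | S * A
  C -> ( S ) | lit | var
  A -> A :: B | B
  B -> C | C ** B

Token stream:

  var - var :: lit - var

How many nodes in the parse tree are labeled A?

4

[S [S [S [A [B [C var]]]] - [A [A [B [C var]]] :: [B [C lit]]]] - [A [B [C var]]]]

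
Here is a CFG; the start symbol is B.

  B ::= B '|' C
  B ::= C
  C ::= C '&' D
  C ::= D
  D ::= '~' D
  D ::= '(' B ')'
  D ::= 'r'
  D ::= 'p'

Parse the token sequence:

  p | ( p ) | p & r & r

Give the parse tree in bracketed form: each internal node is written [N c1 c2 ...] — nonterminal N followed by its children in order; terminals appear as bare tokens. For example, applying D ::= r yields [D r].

B
B | C
B | C | C
C | C | C
D | C | C
p | C | C
p | D | C
p | ( B ) | C
p | ( C ) | C
p | ( D ) | C
p | ( p ) | C
p | ( p ) | C & D
p | ( p ) | C & D & D
p | ( p ) | D & D & D
p | ( p ) | p & D & D
p | ( p ) | p & r & D
p | ( p ) | p & r & r

[B [B [B [C [D p]]] | [C [D ( [B [C [D p]]] )]]] | [C [C [C [D p]] & [D r]] & [D r]]]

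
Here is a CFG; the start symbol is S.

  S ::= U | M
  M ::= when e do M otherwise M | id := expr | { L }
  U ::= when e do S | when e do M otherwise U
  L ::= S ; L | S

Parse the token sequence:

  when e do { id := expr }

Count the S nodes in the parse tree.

[S [U when e do [S [M { [L [S [M id := expr]]] }]]]]

3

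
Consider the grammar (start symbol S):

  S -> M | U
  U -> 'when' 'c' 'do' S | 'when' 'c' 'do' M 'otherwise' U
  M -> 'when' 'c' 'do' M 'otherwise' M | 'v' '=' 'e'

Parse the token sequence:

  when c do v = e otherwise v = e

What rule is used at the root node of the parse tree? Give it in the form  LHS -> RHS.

S -> M

[S [M when c do [M v = e] otherwise [M v = e]]]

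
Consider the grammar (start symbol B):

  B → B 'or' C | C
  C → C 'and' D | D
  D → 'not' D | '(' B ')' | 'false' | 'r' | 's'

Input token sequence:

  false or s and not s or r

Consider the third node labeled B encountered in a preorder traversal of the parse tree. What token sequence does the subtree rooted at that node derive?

[B [B [B [C [D false]]] or [C [C [D s]] and [D not [D s]]]] or [C [D r]]]

false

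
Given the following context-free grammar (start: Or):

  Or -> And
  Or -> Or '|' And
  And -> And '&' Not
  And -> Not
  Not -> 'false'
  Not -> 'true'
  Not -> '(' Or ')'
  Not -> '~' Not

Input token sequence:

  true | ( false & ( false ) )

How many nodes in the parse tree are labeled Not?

5

[Or [Or [And [Not true]]] | [And [Not ( [Or [And [And [Not false]] & [Not ( [Or [And [Not false]]] )]]] )]]]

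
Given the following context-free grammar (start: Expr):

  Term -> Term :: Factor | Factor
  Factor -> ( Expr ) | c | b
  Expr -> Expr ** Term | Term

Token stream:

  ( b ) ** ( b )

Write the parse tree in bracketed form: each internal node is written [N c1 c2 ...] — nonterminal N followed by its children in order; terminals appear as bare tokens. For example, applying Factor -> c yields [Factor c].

Expr
Expr ** Term
Term ** Term
Factor ** Term
( Expr ) ** Term
( Term ) ** Term
( Factor ) ** Term
( b ) ** Term
( b ) ** Factor
( b ) ** ( Expr )
( b ) ** ( Term )
( b ) ** ( Factor )
( b ) ** ( b )

[Expr [Expr [Term [Factor ( [Expr [Term [Factor b]]] )]]] ** [Term [Factor ( [Expr [Term [Factor b]]] )]]]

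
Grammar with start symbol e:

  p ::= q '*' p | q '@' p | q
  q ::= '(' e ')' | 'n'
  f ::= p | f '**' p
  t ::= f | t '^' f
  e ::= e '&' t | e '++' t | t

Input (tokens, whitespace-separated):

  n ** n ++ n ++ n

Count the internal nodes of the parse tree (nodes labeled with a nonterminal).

[e [e [e [t [f [f [p [q n]]] ** [p [q n]]]]] ++ [t [f [p [q n]]]]] ++ [t [f [p [q n]]]]]

18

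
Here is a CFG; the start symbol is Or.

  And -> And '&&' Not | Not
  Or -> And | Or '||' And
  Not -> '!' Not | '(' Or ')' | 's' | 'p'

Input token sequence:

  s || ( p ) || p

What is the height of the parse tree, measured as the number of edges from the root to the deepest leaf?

[Or [Or [Or [And [Not s]]] || [And [Not ( [Or [And [Not p]]] )]]] || [And [Not p]]]

7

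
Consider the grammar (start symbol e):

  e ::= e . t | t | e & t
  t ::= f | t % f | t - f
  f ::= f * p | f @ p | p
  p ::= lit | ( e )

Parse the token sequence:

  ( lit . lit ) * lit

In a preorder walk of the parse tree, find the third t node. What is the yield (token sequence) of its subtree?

[e [t [f [f [p ( [e [e [t [f [p lit]]]] . [t [f [p lit]]]] )]] * [p lit]]]]

lit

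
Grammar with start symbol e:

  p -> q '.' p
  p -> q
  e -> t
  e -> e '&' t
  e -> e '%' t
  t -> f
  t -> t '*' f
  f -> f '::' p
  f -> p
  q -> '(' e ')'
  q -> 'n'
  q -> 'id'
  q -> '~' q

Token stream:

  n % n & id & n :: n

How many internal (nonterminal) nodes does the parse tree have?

23

[e [e [e [e [t [f [p [q n]]]]] % [t [f [p [q n]]]]] & [t [f [p [q id]]]]] & [t [f [f [p [q n]]] :: [p [q n]]]]]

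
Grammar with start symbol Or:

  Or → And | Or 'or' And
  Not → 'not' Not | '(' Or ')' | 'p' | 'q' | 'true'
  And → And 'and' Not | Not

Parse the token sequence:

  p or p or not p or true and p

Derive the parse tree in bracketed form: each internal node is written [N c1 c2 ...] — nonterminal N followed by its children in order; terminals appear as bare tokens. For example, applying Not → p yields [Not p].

Or
Or or And
Or or And or And
Or or And or And or And
And or And or And or And
Not or And or And or And
p or And or And or And
p or Not or And or And
p or p or And or And
p or p or Not or And
p or p or not Not or And
p or p or not p or And
p or p or not p or And and Not
p or p or not p or Not and Not
p or p or not p or true and Not
p or p or not p or true and p

[Or [Or [Or [Or [And [Not p]]] or [And [Not p]]] or [And [Not not [Not p]]]] or [And [And [Not true]] and [Not p]]]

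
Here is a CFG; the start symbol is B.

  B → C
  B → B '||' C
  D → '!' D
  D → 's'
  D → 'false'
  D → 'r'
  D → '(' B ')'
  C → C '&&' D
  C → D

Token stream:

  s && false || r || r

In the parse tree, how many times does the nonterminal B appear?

3

[B [B [B [C [C [D s]] && [D false]]] || [C [D r]]] || [C [D r]]]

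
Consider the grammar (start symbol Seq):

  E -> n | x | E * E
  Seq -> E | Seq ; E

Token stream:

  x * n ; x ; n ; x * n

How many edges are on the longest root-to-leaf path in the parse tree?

6

[Seq [Seq [Seq [Seq [E [E x] * [E n]]] ; [E x]] ; [E n]] ; [E [E x] * [E n]]]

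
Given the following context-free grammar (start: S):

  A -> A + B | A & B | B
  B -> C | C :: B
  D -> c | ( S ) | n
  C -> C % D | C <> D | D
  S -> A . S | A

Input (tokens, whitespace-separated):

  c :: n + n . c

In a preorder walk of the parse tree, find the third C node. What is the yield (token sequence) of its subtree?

n

[S [A [A [B [C [D c]] :: [B [C [D n]]]]] + [B [C [D n]]]] . [S [A [B [C [D c]]]]]]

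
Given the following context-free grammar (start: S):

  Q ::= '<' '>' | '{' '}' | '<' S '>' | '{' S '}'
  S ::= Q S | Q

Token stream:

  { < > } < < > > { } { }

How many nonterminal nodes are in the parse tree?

[S [Q { [S [Q < >]] }] [S [Q < [S [Q < >]] >] [S [Q { }] [S [Q { }]]]]]

12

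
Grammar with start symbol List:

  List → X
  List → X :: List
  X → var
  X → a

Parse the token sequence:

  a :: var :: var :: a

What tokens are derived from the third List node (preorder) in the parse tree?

[List [X a] :: [List [X var] :: [List [X var] :: [List [X a]]]]]

var :: a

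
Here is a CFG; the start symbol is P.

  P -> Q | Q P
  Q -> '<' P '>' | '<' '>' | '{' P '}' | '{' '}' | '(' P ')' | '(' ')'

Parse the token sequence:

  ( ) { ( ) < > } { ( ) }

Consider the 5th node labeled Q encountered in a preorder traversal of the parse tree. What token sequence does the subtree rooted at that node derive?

{ ( ) }

[P [Q ( )] [P [Q { [P [Q ( )] [P [Q < >]]] }] [P [Q { [P [Q ( )]] }]]]]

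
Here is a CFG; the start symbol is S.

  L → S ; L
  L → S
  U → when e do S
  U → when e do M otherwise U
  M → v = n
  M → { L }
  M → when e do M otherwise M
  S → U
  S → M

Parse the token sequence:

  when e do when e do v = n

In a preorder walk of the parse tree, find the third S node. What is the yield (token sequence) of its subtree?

v = n

[S [U when e do [S [U when e do [S [M v = n]]]]]]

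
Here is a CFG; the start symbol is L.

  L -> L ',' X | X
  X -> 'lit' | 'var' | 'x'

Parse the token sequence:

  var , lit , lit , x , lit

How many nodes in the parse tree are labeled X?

[L [L [L [L [L [X var]] , [X lit]] , [X lit]] , [X x]] , [X lit]]

5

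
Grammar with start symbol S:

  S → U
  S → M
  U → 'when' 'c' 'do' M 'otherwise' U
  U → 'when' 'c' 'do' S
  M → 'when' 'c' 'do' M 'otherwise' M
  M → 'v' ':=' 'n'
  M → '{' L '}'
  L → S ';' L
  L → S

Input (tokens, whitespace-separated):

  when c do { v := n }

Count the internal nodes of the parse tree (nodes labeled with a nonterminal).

7

[S [U when c do [S [M { [L [S [M v := n]]] }]]]]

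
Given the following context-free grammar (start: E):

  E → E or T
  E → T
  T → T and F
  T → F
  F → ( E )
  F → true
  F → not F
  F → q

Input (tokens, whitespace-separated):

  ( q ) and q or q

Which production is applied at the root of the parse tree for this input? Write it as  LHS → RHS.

[E [E [T [T [F ( [E [T [F q]]] )]] and [F q]]] or [T [F q]]]

E → E or T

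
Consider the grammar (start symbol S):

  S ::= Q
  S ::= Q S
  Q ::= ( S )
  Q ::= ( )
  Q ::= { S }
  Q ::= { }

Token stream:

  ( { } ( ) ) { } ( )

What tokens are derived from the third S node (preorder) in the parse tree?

[S [Q ( [S [Q { }] [S [Q ( )]]] )] [S [Q { }] [S [Q ( )]]]]

( )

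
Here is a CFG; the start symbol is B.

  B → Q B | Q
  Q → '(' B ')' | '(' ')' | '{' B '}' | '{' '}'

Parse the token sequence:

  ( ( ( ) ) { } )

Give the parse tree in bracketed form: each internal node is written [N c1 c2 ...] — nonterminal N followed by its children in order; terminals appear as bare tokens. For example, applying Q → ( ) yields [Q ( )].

B
Q
( B )
( Q B )
( ( B ) B )
( ( Q ) B )
( ( ( ) ) B )
( ( ( ) ) Q )
( ( ( ) ) { } )

[B [Q ( [B [Q ( [B [Q ( )]] )] [B [Q { }]]] )]]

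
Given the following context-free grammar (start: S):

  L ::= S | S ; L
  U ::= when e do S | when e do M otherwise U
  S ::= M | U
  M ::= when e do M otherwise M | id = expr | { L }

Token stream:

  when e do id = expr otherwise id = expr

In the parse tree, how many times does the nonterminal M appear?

3

[S [M when e do [M id = expr] otherwise [M id = expr]]]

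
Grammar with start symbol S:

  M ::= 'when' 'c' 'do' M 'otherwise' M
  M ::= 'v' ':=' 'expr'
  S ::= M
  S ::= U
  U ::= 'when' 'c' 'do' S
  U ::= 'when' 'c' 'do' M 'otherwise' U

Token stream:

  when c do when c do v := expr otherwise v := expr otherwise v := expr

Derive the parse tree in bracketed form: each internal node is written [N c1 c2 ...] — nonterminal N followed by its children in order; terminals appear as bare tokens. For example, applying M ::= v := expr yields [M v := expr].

[S [M when c do [M when c do [M v := expr] otherwise [M v := expr]] otherwise [M v := expr]]]

S
M
when c do M otherwise M
when c do when c do M otherwise M otherwise M
when c do when c do v := expr otherwise M otherwise M
when c do when c do v := expr otherwise v := expr otherwise M
when c do when c do v := expr otherwise v := expr otherwise v := expr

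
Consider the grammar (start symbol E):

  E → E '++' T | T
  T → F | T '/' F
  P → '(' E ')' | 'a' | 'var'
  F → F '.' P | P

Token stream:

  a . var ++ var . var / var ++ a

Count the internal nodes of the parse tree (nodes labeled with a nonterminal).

[E [E [E [T [F [F [P a]] . [P var]]]] ++ [T [T [F [F [P var]] . [P var]]] / [F [P var]]]] ++ [T [F [P a]]]]

19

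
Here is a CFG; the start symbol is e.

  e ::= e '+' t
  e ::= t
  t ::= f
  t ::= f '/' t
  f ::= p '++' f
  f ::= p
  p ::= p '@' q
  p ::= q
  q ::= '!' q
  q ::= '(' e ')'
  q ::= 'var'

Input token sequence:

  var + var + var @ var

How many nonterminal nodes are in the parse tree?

17

[e [e [e [t [f [p [q var]]]]] + [t [f [p [q var]]]]] + [t [f [p [p [q var]] @ [q var]]]]]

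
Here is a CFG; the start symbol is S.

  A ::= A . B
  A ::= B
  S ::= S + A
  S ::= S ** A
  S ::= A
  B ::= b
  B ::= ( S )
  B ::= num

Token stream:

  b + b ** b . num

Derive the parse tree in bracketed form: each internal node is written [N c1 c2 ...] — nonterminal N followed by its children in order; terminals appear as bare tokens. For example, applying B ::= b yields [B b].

S
S ** A
S + A ** A
A + A ** A
B + A ** A
b + A ** A
b + B ** A
b + b ** A
b + b ** A . B
b + b ** B . B
b + b ** b . B
b + b ** b . num

[S [S [S [A [B b]]] + [A [B b]]] ** [A [A [B b]] . [B num]]]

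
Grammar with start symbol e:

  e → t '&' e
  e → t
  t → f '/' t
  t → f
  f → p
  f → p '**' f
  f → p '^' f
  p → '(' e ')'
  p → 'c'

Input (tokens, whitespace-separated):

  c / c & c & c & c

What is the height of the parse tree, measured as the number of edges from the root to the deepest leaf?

[e [t [f [p c]] / [t [f [p c]]]] & [e [t [f [p c]]] & [e [t [f [p c]]] & [e [t [f [p c]]]]]]]

7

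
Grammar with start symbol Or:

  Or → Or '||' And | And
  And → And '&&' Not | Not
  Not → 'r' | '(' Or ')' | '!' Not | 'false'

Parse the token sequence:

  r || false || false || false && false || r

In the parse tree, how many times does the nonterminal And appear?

[Or [Or [Or [Or [Or [And [Not r]]] || [And [Not false]]] || [And [Not false]]] || [And [And [Not false]] && [Not false]]] || [And [Not r]]]

6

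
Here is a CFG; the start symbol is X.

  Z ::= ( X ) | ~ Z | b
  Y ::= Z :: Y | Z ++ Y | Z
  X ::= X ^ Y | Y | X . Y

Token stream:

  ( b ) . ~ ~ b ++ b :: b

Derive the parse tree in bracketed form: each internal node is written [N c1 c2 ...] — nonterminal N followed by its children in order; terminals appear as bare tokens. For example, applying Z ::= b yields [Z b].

[X [X [Y [Z ( [X [Y [Z b]]] )]]] . [Y [Z ~ [Z ~ [Z b]]] ++ [Y [Z b] :: [Y [Z b]]]]]

X
X . Y
Y . Y
Z . Y
( X ) . Y
( Y ) . Y
( Z ) . Y
( b ) . Y
( b ) . Z ++ Y
( b ) . ~ Z ++ Y
( b ) . ~ ~ Z ++ Y
( b ) . ~ ~ b ++ Y
( b ) . ~ ~ b ++ Z :: Y
( b ) . ~ ~ b ++ b :: Y
( b ) . ~ ~ b ++ b :: Z
( b ) . ~ ~ b ++ b :: b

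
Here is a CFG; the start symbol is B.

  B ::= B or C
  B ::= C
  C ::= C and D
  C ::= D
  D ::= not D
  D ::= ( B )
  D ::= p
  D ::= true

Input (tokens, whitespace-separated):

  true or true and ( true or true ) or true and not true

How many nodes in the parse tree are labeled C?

7

[B [B [B [C [D true]]] or [C [C [D true]] and [D ( [B [B [C [D true]]] or [C [D true]]] )]]] or [C [C [D true]] and [D not [D true]]]]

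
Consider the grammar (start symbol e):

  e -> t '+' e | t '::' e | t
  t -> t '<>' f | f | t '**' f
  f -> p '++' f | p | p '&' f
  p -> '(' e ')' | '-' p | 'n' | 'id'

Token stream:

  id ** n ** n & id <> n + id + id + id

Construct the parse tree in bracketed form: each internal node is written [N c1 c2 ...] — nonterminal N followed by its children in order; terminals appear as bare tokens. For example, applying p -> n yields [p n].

[e [t [t [t [t [f [p id]]] ** [f [p n]]] ** [f [p n] & [f [p id]]]] <> [f [p n]]] + [e [t [f [p id]]] + [e [t [f [p id]]] + [e [t [f [p id]]]]]]]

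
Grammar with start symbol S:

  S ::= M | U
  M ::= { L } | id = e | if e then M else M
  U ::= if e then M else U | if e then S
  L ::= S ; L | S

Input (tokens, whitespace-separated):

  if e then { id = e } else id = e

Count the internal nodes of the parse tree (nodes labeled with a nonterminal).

7

[S [M if e then [M { [L [S [M id = e]]] }] else [M id = e]]]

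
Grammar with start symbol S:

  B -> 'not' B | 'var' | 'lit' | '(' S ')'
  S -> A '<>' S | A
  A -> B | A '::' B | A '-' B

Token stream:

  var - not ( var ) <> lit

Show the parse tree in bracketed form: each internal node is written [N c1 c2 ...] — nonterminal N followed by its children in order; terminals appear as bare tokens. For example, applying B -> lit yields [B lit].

S
A <> S
A - B <> S
B - B <> S
var - B <> S
var - not B <> S
var - not ( S ) <> S
var - not ( A ) <> S
var - not ( B ) <> S
var - not ( var ) <> S
var - not ( var ) <> A
var - not ( var ) <> B
var - not ( var ) <> lit

[S [A [A [B var]] - [B not [B ( [S [A [B var]]] )]]] <> [S [A [B lit]]]]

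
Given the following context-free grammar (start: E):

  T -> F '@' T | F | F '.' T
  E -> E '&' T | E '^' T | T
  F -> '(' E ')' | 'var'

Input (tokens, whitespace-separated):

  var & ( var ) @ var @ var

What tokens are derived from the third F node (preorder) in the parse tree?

var

[E [E [T [F var]]] & [T [F ( [E [T [F var]]] )] @ [T [F var] @ [T [F var]]]]]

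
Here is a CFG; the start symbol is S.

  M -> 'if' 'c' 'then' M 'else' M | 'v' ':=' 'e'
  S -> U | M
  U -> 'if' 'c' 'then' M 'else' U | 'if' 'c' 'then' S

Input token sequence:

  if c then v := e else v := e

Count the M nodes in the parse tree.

[S [M if c then [M v := e] else [M v := e]]]

3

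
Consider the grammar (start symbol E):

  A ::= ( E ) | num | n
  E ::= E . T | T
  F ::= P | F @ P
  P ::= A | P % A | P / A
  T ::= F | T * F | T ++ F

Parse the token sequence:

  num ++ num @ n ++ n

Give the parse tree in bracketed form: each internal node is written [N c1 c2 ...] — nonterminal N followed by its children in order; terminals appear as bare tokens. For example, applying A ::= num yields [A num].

E
T
T ++ F
T ++ F ++ F
F ++ F ++ F
P ++ F ++ F
A ++ F ++ F
num ++ F ++ F
num ++ F @ P ++ F
num ++ P @ P ++ F
num ++ A @ P ++ F
num ++ num @ P ++ F
num ++ num @ A ++ F
num ++ num @ n ++ F
num ++ num @ n ++ P
num ++ num @ n ++ A
num ++ num @ n ++ n

[E [T [T [T [F [P [A num]]]] ++ [F [F [P [A num]]] @ [P [A n]]]] ++ [F [P [A n]]]]]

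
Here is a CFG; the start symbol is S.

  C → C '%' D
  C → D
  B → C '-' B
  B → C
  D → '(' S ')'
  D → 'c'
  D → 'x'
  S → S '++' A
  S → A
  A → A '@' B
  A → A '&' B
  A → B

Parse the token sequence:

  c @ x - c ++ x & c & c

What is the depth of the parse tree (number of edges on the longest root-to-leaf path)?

[S [S [A [A [B [C [D c]]]] @ [B [C [D x]] - [B [C [D c]]]]]] ++ [A [A [A [B [C [D x]]]] & [B [C [D c]]]] & [B [C [D c]]]]]

7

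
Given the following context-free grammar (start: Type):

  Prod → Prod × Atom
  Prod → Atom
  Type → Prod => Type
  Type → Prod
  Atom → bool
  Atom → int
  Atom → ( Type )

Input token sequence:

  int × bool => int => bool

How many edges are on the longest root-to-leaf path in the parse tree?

[Type [Prod [Prod [Atom int]] × [Atom bool]] => [Type [Prod [Atom int]] => [Type [Prod [Atom bool]]]]]

5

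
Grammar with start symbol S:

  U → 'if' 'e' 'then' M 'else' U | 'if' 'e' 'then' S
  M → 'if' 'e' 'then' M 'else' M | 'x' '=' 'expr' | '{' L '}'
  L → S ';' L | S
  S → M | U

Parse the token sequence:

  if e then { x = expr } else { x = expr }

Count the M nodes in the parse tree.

[S [M if e then [M { [L [S [M x = expr]]] }] else [M { [L [S [M x = expr]]] }]]]

5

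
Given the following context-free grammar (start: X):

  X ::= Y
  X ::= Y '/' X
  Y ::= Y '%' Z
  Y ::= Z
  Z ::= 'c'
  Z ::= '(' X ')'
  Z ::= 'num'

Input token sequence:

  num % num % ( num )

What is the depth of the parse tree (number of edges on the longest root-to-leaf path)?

6

[X [Y [Y [Y [Z num]] % [Z num]] % [Z ( [X [Y [Z num]]] )]]]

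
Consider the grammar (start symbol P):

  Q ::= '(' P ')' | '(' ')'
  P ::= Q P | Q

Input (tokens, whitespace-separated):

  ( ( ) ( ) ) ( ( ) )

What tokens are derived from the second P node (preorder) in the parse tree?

( ) ( )

[P [Q ( [P [Q ( )] [P [Q ( )]]] )] [P [Q ( [P [Q ( )]] )]]]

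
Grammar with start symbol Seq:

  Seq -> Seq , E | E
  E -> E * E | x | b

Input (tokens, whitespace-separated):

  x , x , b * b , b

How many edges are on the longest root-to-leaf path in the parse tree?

5

[Seq [Seq [Seq [Seq [E x]] , [E x]] , [E [E b] * [E b]]] , [E b]]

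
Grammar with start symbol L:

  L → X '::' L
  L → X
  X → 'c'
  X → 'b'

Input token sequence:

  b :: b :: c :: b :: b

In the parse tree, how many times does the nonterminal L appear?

5

[L [X b] :: [L [X b] :: [L [X c] :: [L [X b] :: [L [X b]]]]]]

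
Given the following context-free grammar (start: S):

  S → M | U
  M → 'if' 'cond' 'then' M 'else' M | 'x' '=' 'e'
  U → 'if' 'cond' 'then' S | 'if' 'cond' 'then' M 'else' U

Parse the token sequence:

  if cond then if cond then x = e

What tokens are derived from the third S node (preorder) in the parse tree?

[S [U if cond then [S [U if cond then [S [M x = e]]]]]]

x = e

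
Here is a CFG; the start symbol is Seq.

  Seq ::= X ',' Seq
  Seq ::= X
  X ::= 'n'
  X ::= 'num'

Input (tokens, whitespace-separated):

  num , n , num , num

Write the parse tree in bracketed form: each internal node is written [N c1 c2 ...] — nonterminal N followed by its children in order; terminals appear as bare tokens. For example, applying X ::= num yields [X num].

Seq
X , Seq
num , Seq
num , X , Seq
num , n , Seq
num , n , X , Seq
num , n , num , Seq
num , n , num , X
num , n , num , num

[Seq [X num] , [Seq [X n] , [Seq [X num] , [Seq [X num]]]]]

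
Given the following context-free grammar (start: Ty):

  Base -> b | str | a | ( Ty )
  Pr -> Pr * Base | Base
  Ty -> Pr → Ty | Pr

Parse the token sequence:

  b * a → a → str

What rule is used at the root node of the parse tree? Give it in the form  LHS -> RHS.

[Ty [Pr [Pr [Base b]] * [Base a]] → [Ty [Pr [Base a]] → [Ty [Pr [Base str]]]]]

Ty -> Pr → Ty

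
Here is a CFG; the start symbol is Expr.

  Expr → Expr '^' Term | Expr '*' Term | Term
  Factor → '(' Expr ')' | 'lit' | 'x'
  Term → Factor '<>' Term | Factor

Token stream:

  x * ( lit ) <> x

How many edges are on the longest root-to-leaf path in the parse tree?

[Expr [Expr [Term [Factor x]]] * [Term [Factor ( [Expr [Term [Factor lit]]] )] <> [Term [Factor x]]]]

6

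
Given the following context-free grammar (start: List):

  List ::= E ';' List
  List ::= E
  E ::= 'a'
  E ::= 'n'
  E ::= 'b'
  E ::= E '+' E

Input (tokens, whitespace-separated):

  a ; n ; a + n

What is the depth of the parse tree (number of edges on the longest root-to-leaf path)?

[List [E a] ; [List [E n] ; [List [E [E a] + [E n]]]]]

5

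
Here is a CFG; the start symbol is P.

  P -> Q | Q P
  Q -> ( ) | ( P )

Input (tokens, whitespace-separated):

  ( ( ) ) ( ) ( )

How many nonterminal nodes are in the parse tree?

[P [Q ( [P [Q ( )]] )] [P [Q ( )] [P [Q ( )]]]]

8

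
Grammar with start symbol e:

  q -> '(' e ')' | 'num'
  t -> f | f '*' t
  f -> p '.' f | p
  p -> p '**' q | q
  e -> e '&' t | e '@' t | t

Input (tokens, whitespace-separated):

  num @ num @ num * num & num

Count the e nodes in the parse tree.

4

[e [e [e [e [t [f [p [q num]]]]] @ [t [f [p [q num]]]]] @ [t [f [p [q num]]] * [t [f [p [q num]]]]]] & [t [f [p [q num]]]]]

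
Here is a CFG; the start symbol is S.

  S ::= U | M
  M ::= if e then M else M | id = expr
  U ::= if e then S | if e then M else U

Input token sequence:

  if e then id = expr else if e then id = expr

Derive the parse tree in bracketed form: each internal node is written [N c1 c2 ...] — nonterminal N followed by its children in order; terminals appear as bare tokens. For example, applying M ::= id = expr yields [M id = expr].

[S [U if e then [M id = expr] else [U if e then [S [M id = expr]]]]]

S
U
if e then M else U
if e then id = expr else U
if e then id = expr else if e then S
if e then id = expr else if e then M
if e then id = expr else if e then id = expr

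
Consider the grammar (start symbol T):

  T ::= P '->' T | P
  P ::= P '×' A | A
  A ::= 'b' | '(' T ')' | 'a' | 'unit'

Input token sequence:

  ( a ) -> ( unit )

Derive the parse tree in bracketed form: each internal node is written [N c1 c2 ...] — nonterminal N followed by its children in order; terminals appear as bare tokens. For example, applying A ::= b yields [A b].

[T [P [A ( [T [P [A a]]] )]] -> [T [P [A ( [T [P [A unit]]] )]]]]

T
P -> T
A -> T
( T ) -> T
( P ) -> T
( A ) -> T
( a ) -> T
( a ) -> P
( a ) -> A
( a ) -> ( T )
( a ) -> ( P )
( a ) -> ( A )
( a ) -> ( unit )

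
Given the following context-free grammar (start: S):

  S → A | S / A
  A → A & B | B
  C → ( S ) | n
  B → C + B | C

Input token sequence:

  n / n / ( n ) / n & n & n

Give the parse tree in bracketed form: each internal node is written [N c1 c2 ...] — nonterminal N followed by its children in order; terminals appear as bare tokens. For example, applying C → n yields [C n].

[S [S [S [S [A [B [C n]]]] / [A [B [C n]]]] / [A [B [C ( [S [A [B [C n]]]] )]]]] / [A [A [A [B [C n]]] & [B [C n]]] & [B [C n]]]]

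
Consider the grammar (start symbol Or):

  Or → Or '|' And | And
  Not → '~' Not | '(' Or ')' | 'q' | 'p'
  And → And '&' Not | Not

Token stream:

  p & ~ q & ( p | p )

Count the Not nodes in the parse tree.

6

[Or [And [And [And [Not p]] & [Not ~ [Not q]]] & [Not ( [Or [Or [And [Not p]]] | [And [Not p]]] )]]]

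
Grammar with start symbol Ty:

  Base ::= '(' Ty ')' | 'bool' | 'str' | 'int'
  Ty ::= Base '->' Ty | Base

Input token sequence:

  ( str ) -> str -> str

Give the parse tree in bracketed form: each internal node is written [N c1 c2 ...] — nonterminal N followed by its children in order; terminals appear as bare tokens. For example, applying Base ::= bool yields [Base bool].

[Ty [Base ( [Ty [Base str]] )] -> [Ty [Base str] -> [Ty [Base str]]]]

Ty
Base -> Ty
( Ty ) -> Ty
( Base ) -> Ty
( str ) -> Ty
( str ) -> Base -> Ty
( str ) -> str -> Ty
( str ) -> str -> Base
( str ) -> str -> str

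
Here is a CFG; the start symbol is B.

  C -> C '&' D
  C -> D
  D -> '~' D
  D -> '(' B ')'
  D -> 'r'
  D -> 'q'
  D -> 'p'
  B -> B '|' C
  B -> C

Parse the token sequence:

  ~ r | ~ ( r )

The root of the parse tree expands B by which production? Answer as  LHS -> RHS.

[B [B [C [D ~ [D r]]]] | [C [D ~ [D ( [B [C [D r]]] )]]]]

B -> B '|' C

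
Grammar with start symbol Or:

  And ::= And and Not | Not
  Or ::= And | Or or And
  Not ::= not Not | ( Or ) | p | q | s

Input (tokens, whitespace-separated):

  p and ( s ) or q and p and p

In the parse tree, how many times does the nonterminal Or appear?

3

[Or [Or [And [And [Not p]] and [Not ( [Or [And [Not s]]] )]]] or [And [And [And [Not q]] and [Not p]] and [Not p]]]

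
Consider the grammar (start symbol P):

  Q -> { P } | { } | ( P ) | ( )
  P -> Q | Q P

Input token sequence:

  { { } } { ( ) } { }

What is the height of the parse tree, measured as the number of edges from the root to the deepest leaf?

5

[P [Q { [P [Q { }]] }] [P [Q { [P [Q ( )]] }] [P [Q { }]]]]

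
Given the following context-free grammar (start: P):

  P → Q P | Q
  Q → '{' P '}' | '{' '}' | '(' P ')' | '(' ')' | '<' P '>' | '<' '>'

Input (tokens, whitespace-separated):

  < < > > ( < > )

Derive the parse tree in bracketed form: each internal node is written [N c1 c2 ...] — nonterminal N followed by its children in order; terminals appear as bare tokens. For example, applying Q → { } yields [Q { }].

[P [Q < [P [Q < >]] >] [P [Q ( [P [Q < >]] )]]]

P
Q P
< P > P
< Q > P
< < > > P
< < > > Q
< < > > ( P )
< < > > ( Q )
< < > > ( < > )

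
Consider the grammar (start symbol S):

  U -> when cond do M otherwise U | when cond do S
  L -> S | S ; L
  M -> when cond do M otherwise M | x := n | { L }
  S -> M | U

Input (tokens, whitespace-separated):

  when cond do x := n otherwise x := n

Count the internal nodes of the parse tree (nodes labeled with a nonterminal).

[S [M when cond do [M x := n] otherwise [M x := n]]]

4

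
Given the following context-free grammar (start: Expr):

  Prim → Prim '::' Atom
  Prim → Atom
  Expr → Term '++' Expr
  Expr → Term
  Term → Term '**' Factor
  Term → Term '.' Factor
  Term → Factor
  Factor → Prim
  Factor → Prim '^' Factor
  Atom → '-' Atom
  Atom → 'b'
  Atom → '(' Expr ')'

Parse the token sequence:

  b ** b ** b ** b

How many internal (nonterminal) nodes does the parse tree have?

17

[Expr [Term [Term [Term [Term [Factor [Prim [Atom b]]]] ** [Factor [Prim [Atom b]]]] ** [Factor [Prim [Atom b]]]] ** [Factor [Prim [Atom b]]]]]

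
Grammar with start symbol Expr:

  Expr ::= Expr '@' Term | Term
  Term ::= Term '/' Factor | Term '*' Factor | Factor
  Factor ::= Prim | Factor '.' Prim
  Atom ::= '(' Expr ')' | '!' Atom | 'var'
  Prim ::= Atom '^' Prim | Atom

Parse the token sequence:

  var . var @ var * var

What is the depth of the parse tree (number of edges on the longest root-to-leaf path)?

7

[Expr [Expr [Term [Factor [Factor [Prim [Atom var]]] . [Prim [Atom var]]]]] @ [Term [Term [Factor [Prim [Atom var]]]] * [Factor [Prim [Atom var]]]]]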